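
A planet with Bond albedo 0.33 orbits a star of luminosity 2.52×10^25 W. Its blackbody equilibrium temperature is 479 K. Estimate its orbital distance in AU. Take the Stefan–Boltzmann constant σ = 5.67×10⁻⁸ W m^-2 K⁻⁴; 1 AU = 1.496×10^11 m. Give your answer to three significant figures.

0.0709 AU

Energy balance gives S = 4σT⁴/(1−α) = 17820 W m^-2.
From L = 4πd²S, d = √(2.52×10^25/(4π·17820)) = 1.061×10^10 m = 0.07091 AU.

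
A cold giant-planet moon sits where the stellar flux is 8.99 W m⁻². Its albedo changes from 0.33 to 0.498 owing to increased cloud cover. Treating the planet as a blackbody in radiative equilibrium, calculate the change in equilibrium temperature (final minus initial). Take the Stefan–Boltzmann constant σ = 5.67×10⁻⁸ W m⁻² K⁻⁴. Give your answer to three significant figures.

Initial: T₁ = [S(1−0.33)/(4σ)]^(1/4) = 71.79 K.
Final:   T₂ = [S(1−0.498)/(4σ)]^(1/4) = 66.79 K.
Change: 66.79 − 71.79 = -4.998 K.

-5.00 kelvin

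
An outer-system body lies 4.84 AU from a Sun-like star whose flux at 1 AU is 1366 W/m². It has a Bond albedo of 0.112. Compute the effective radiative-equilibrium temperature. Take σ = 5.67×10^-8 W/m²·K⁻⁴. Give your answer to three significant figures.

Irradiance scales as 1/d², so S = 1366 W/m² × (1/4.84)² = 58.31 W/m².
Absorbed flux (global mean): S(1−α)/4 = 58.31·0.888/4 = 12.95 W/m².
In equilibrium σT⁴ equals this, so T = 122.9 K.

123 kelvin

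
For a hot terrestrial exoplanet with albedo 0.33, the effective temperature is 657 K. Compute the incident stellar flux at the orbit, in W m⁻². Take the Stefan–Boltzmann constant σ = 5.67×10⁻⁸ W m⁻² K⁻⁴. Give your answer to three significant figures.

Invert the energy balance for S: S = 4σT⁴/(1−α).
σT⁴ = 5.67×10⁻⁸·(657)⁴ = 10560 W m⁻².
So S = 4×10560/(1−0.33) = 63070 W m⁻².

63100 W m⁻²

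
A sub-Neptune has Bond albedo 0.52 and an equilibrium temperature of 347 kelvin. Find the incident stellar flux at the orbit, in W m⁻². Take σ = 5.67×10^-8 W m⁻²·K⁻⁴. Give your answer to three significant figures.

6850 W m⁻²

From S(1−α)/4 = σT⁴: S = 4σT⁴/(1−α).
σT⁴ = 5.67×10⁻⁸·(347)⁴ = 822.1 W m⁻².
S = 4·822.1/0.48 = 6850 W m⁻².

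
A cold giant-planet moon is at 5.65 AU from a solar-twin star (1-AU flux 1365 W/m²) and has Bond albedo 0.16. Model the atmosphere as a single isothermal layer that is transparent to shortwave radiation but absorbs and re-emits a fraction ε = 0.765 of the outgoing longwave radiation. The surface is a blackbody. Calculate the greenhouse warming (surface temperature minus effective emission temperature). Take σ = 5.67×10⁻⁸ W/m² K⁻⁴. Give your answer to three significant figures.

Flux at the orbit: S = 1365/(5.65)² = 42.76 W/m².
Effective emission temperature (TOA balance): σT_e⁴ = S(1−α)/4 = 8.980 W/m² → T_e = 112.2 K.
Surface balance with a leaky layer gives σT_s⁴ = σT_e⁴·2/(2−ε), so T_s = T_e·[2/(2−0.765)]^(1/4) = 126.5 K.
The atmosphere warms the surface by 14.37 K.

14.4 K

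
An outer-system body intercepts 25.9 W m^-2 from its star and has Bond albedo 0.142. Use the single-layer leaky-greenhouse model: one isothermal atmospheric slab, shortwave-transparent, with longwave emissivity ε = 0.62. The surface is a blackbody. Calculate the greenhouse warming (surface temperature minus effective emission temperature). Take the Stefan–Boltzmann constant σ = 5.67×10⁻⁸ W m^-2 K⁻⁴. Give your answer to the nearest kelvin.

The planet radiates to space at T_e = [S(1−α)/(4σ)]^(1/4) = 99.49 K.
For a single slab of emissivity ε, T_s⁴ = 2T_e⁴/(2−ε); thus T_s = 99.49·(1.449)^(1/4) = 109.2 K.
T_s − T_e = 109.2 − 99.49 = 9.671 K.

10 K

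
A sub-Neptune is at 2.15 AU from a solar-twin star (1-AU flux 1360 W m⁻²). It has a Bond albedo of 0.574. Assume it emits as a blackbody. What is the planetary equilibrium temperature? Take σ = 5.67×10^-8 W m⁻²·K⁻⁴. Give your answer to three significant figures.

153 K

Irradiance scales as 1/d², so S = 1360 W m⁻² × (1/2.15)² = 294.2 W m⁻².
Absorbed flux (global mean): S(1−α)/4 = 294.2·0.426/4 = 31.33 W m⁻².
Set σT⁴ = 31.33 → T = (31.33/σ)^(1/4) = 153.3 K.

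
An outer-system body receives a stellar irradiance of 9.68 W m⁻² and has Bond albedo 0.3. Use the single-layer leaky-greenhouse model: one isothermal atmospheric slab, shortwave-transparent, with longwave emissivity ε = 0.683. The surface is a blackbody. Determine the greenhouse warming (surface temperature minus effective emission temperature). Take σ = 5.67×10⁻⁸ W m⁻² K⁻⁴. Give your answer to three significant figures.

8.14 K

Effective emission temperature (TOA balance): σT_e⁴ = S(1−α)/4 = 1.694 W m⁻² → T_e = 73.93 K.
The surface balance (absorbed SW + ε·downward IR = σT_s⁴) with T_a⁴ = T_s⁴/2 reduces to T_s = T_e·[2/(2−ε)]^¼ = 82.07 K.
The atmosphere warms the surface by 8.140 K.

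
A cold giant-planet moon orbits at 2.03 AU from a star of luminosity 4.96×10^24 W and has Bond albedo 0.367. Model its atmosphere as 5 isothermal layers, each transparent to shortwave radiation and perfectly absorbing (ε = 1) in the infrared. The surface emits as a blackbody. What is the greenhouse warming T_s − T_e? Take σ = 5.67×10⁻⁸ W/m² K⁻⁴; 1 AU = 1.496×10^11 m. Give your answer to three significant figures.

d = 2.03 × 1.496×10^11 m = 3.037×10^11 m.
Flux at the orbit: S = L/(4πd²) = 4.96×10^24/(4π·(3.04×10^11)²) = 4.280 W/m².
OLR = S(1−α)/4 = 0.6773 W/m²; the top layer radiates at T_e = 58.79 K.
T_s = (N+1)^(1/4)·T_e = 92.01 K.
So the greenhouse effect raises the surface by 92.01 − 58.79 = 33.22 K.

33.2 K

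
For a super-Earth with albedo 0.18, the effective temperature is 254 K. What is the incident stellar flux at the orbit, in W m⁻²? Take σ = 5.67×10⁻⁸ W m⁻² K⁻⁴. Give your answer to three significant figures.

Invert the energy balance for S: S = 4σT⁴/(1−α).
The emitted flux is σT⁴ = 236.0 W m⁻².
S = 4·236.0/0.82 = 1151 W m⁻².

1150 W m⁻²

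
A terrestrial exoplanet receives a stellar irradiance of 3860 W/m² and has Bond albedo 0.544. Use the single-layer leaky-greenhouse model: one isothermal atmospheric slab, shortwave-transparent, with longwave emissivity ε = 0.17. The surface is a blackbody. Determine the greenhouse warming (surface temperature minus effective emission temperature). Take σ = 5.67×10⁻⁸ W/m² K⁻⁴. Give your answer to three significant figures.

At the top of the atmosphere, σT_e⁴ = S(1−α)/4 = 440.0 W/m², giving T_e = 296.8 K.
Surface balance with a leaky layer gives σT_s⁴ = σT_e⁴·2/(2−ε), so T_s = T_e·[2/(2−0.17)]^(1/4) = 303.5 K.
Greenhouse warming: T_s − T_e = 6.665 K.

6.67 kelvin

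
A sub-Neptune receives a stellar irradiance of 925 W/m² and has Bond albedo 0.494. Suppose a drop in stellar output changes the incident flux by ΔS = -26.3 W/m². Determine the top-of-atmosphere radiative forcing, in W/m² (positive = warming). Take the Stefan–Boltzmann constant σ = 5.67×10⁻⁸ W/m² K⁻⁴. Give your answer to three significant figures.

Only a fraction (1−α) is absorbed and it's spread over 4πR², so ΔF = (1−α)ΔS/4 = -3.327 W/m².

-3.33 W/m²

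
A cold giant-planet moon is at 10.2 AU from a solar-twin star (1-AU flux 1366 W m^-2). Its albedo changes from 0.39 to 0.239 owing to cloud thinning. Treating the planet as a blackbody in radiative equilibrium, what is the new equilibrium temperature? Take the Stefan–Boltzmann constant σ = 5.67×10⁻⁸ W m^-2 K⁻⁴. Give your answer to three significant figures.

Irradiance scales as 1/d², so S = 1366 W m^-2 × (1/10.2)² = 13.13 W m^-2.
New equilibrium: T₂ = [(1−0.239)·13.13/(4σ)]^(1/4) = 81.47 K.

81.5 K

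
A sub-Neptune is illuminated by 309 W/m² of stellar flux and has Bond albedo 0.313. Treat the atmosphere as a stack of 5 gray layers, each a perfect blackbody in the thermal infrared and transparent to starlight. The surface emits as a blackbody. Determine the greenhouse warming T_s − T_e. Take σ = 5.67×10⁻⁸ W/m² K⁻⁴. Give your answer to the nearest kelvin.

99 kelvin

The effective emission temperature is T_e = [S(1−α)/(4σ)]^¼ = 174.9 K.
Surface: T_s = (6)^¼·T_e = 273.8 K.
Warming: T_s − T_e = 98.84 K.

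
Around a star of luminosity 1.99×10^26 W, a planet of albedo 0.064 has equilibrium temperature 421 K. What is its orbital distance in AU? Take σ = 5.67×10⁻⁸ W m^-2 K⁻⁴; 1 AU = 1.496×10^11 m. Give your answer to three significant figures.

The flux needed for this T is 4σT⁴/(1−0.064) = 7612 W m^-2.
From L = 4πd²S, d = √(1.99×10^26/(4π·7612)) = 4.561×10^10 m = 0.3049 AU.

0.305 AU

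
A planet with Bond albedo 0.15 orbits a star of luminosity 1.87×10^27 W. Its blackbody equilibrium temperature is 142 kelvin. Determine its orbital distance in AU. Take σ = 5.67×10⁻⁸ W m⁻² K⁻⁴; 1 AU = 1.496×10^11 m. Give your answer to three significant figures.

7.83 AU

Energy balance gives S = 4σT⁴/(1−α) = 108.5 W m⁻².
From L = 4πd²S, d = √(1.87×10^27/(4π·108.5)) = 1.171×10^12 m = 7.829 AU.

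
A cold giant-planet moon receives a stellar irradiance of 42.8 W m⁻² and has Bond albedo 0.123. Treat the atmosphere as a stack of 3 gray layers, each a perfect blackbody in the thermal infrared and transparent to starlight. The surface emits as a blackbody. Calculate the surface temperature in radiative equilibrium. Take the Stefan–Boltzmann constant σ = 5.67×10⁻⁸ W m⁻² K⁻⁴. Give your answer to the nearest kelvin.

160 K

OLR = S(1−α)/4 = 9.384 W m⁻²; the top layer radiates at T_e = 113.4 K.
Layer-by-layer balance gives σT_s⁴ = (N+1)σT_e⁴, so T_s = 4^¼·113.4 = 160.4 K.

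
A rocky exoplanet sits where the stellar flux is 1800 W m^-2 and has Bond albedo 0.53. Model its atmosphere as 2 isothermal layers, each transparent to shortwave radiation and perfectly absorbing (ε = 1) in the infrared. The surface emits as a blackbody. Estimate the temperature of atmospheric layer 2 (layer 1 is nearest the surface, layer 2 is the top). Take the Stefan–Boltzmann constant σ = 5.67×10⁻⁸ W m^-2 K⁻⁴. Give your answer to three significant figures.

OLR = S(1−α)/4 = 211.5 W m^-2; the top layer radiates at T_e = 247.1 K.
The net upward flux σT_e⁴ is constant between every pair of levels, so T_k⁴ = (N+1−k)T_e⁴.
With k = 2: T_2 = (2+1−2)^¼·247.1 K = 247.1 K.

247 K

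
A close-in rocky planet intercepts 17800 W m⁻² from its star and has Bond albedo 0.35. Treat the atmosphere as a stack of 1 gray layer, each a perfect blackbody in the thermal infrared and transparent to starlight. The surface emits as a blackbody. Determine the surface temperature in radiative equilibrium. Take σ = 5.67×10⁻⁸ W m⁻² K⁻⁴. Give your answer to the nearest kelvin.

Top-of-atmosphere balance: σT_e⁴ = S(1−α)/4 = 2892 W m⁻² → T_e = 475.3 K.
With N = 1 opaque layers, T_s = (N+1)^(1/4)·T_e = 2^(1/4)·475.3 = 565.2 K.

565 kelvin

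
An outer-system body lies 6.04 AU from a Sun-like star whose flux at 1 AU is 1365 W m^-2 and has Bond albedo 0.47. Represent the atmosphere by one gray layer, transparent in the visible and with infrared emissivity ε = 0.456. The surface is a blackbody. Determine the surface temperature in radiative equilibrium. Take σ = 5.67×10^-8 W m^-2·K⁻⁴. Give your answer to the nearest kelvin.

103 kelvin

Flux at the orbit: S = 1365/(6.04)² = 37.42 W m^-2.
The planet radiates to space at T_e = [S(1−α)/(4σ)]^(1/4) = 96.70 K.
The surface balance (absorbed SW + ε·downward IR = σT_s⁴) with T_a⁴ = T_s⁴/2 reduces to T_s = T_e·[2/(2−ε)]^¼ = 103.2 K.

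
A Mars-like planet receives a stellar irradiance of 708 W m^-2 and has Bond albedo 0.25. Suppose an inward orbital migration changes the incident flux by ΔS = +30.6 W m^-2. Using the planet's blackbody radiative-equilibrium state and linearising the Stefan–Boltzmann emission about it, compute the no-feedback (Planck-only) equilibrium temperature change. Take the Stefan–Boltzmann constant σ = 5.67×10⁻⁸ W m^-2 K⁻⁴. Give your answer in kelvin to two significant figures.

2.4 K

The baseline emission temperature is T_e = 220.0 K.
ΔF = Δ[S(1−α)]/4 = (1−0.25)·+30.6/4 = 5.738 W m^-2.
Planck response: λ_P = 4σT_e³ = 4·5.67×10⁻⁸·(220.0)³ = 2.414 W m^-2/K.
So ΔT₀ = 5.738/2.414 = 2.38 K.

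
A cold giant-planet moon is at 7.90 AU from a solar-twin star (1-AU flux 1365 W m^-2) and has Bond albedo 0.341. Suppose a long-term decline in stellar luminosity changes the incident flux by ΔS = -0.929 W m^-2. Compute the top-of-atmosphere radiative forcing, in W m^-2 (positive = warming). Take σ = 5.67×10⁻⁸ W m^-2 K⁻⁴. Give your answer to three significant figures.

-0.153 W m^-2

Flux at the orbit: S = 1365/(7.90)² = 21.87 W m^-2.
Only a fraction (1−α) is absorbed and it's spread over 4πR², so ΔF = (1−α)ΔS/4 = -0.1531 W m^-2.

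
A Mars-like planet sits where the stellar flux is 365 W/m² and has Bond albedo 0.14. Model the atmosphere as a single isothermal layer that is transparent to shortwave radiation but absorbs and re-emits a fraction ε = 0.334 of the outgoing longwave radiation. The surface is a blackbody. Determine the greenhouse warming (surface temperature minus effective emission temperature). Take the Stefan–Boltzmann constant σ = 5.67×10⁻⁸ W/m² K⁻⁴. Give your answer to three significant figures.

At the top of the atmosphere, σT_e⁴ = S(1−α)/4 = 78.47 W/m², giving T_e = 192.9 K.
For a single slab of emissivity ε, T_s⁴ = 2T_e⁴/(2−ε); thus T_s = 192.9·(1.2)^(1/4) = 201.9 K.
The atmosphere warms the surface by 9.015 K.

9.02 kelvin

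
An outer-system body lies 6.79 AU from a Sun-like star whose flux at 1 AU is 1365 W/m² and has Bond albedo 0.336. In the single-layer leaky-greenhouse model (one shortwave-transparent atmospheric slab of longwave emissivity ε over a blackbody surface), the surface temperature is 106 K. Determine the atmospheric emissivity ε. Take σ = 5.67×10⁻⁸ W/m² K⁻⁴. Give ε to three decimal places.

0.627

Irradiance scales as 1/d², so S = 1365 W/m² × (1/6.79)² = 29.61 W/m².
Effective temperature: T_e = [S(1−α)/(4σ)]^(1/4) = 96.49 K.
Since (2−ε)/2 = (T_e/T_s)⁴ = 0.6866, ε = 0.6268.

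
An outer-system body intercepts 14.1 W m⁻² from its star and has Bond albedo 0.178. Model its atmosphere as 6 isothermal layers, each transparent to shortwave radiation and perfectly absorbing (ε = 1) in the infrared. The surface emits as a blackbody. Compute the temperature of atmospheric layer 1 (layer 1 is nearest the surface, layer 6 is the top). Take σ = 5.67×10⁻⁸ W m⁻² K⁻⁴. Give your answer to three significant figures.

132 K

Top-of-atmosphere balance: σT_e⁴ = S(1−α)/4 = 2.898 W m⁻² → T_e = 84.55 K.
In the N-layer model, layer k (counted from the surface) has T_k = (N+1−k)^(1/4)·T_e.
With k = 1: T_1 = (6+1−1)^¼·84.55 K = 132.3 K.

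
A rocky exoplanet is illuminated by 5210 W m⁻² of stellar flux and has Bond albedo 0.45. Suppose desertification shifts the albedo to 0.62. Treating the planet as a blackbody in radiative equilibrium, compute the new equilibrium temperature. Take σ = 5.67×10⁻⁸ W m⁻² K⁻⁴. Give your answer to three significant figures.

New equilibrium: T₂ = [(1−0.62)·5210/(4σ)]^(1/4) = 305.7 K.

306 K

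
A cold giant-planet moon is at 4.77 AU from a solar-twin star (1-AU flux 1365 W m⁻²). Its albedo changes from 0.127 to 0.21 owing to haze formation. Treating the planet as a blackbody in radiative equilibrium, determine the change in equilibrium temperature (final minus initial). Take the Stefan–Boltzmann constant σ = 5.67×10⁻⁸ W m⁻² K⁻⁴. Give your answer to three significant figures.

Flux at the orbit: S = 1365/(4.77)² = 59.99 W m⁻².
Initial: T₁ = [S(1−0.127)/(4σ)]^(1/4) = 123.3 K.
Final:   T₂ = [S(1−0.21)/(4σ)]^(1/4) = 120.2 K.
ΔT = T₂ − T₁ = -3.041 K.

-3.04 K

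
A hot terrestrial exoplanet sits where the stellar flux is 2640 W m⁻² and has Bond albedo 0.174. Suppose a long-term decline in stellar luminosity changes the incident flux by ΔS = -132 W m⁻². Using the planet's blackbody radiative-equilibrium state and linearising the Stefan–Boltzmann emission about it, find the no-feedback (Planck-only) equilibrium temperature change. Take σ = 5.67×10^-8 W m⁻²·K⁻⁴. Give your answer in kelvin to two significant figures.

-3.9 K

The baseline emission temperature is T_e = 313.1 K.
TOA radiative forcing: ΔF = (1−α)ΔS/4 = 0.826·(-132)/4 = -27.26 W m⁻².
Planck response: λ_P = 4σT_e³ = 4·5.67×10⁻⁸·(313.1)³ = 6.964 W m⁻²/K.
ΔT₀ = ΔF/λ_P = -27.26/6.964 = -3.91 K.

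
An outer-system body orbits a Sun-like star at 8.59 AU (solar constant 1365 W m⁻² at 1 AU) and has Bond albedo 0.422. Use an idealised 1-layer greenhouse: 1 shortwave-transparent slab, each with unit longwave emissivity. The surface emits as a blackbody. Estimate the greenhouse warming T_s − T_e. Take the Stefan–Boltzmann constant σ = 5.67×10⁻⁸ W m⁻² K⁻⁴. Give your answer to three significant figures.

Irradiance scales as 1/d², so S = 1365 W m⁻² × (1/8.59)² = 18.50 W m⁻².
OLR = S(1−α)/4 = 2.673 W m⁻²; the top layer radiates at T_e = 82.86 K.
T_s = (N+1)^(1/4)·T_e = 98.54 K.
Warming: T_s − T_e = 15.68 K.

15.7 K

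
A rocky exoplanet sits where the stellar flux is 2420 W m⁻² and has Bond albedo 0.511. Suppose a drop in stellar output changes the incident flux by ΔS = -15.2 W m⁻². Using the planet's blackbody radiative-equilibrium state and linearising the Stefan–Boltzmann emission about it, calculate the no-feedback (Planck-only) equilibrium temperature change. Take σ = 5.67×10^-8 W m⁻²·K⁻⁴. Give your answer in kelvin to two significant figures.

-0.42 K

Unperturbed T_e = [2420·(1−0.511)/(4σ)]^¼ = 268.8 K.
TOA radiative forcing: ΔF = (1−α)ΔS/4 = 0.489·(-15.2)/4 = -1.858 W m⁻².
Planck response: λ_P = 4σT_e³ = 4·5.67×10⁻⁸·(268.8)³ = 4.403 W m⁻²/K.
Hence the no-feedback warming is ΔF/(4σT_e³) = -0.422 K.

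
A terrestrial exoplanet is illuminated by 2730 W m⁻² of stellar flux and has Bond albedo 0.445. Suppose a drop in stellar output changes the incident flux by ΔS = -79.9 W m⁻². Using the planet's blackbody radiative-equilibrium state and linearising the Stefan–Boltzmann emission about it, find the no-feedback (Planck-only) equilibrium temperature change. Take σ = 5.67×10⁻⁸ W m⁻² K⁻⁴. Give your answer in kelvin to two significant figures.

-2.1 K

Reference equilibrium: T_e = [S(1−α)/(4σ)]^(1/4) = 285.9 K.
ΔF = Δ[S(1−α)]/4 = (1−0.445)·-79.9/4 = -11.09 W m⁻².
Planck response: λ_P = 4σT_e³ = 4·5.67×10⁻⁸·(285.9)³ = 5.300 W m⁻²/K.
Hence the no-feedback warming is ΔF/(4σT_e³) = -2.09 K.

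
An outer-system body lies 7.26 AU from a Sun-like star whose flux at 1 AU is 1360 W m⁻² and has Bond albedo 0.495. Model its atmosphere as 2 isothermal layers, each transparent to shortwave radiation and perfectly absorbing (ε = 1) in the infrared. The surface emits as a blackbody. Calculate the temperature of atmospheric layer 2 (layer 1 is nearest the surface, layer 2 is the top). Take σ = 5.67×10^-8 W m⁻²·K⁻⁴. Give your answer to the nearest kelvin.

87 kelvin

By the inverse-square law, S = 1360/7.26² = 25.80 W m⁻².
OLR = S(1−α)/4 = 3.258 W m⁻²; the top layer radiates at T_e = 87.06 K.
Each opaque layer satisfies 2T_j⁴ = T_{j−1}⁴ + T_{j+1}⁴, giving T_k⁴ = (N+1−k)T_e⁴.
T_2 = (1)^(1/4)·87.06 = 87.06 K.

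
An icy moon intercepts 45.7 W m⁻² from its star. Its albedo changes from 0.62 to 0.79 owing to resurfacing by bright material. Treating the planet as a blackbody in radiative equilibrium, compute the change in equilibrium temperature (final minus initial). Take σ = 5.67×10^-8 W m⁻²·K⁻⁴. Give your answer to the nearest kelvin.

With α = 0.62, T₁ = 93.54 K.
With α = 0.79, T₂ = 80.65 K.
ΔT = T₂ − T₁ = -12.89 K.

-13 K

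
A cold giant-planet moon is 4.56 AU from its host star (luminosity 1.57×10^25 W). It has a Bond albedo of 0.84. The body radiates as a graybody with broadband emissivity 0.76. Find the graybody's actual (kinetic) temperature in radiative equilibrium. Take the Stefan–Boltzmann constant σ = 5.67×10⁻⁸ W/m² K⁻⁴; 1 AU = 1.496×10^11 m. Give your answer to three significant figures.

Orbital distance: d = 4.56 AU = 6.822×10^11 m.
Spreading L over a sphere of radius d: S = 1.57×10^25/(4π·6.82×10^11²) = 2.685 W/m².
Averaging over the sphere, the absorbed flux is S(1−α)/4 = 0.1074 W/m².
Radiative balance εσT⁴ = 0.1074 gives T = [0.1074/(0.76·σ)]^(1/4) = 39.73 K.

39.7 K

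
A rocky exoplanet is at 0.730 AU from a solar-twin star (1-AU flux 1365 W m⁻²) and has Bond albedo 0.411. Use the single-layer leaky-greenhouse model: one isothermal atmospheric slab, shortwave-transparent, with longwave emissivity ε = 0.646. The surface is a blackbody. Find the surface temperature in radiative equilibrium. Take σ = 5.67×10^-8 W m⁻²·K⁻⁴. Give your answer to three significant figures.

315 kelvin

Flux at the orbit: S = 1365/(0.730)² = 2561 W m⁻².
At the top of the atmosphere, σT_e⁴ = S(1−α)/4 = 377.2 W m⁻², giving T_e = 285.6 K.
Surface balance with a leaky layer gives σT_s⁴ = σT_e⁴·2/(2−ε), so T_s = T_e·[2/(2−0.646)]^(1/4) = 314.8 K.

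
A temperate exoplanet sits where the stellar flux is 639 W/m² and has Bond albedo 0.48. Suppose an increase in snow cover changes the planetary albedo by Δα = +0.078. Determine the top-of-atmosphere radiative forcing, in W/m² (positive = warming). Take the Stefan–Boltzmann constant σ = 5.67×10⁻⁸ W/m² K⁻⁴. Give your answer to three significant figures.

-12.5 W/m²

The change in absorbed flux is Δ[S(1−α)/4] = −SΔα/4 = -12.46 W/m².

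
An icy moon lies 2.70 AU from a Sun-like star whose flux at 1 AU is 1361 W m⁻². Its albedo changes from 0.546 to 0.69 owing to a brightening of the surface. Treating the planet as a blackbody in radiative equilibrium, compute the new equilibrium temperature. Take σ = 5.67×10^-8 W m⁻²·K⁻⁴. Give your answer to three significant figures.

Irradiance scales as 1/d², so S = 1361 W m⁻² × (1/2.70)² = 186.7 W m⁻².
New equilibrium: T₂ = [(1−0.69)·186.7/(4σ)]^(1/4) = 126.4 K.

126 kelvin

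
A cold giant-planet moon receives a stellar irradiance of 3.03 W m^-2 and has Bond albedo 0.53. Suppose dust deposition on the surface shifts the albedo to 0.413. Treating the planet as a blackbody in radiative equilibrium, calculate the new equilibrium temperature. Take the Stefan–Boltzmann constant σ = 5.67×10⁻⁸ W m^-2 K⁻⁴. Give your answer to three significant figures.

52.9 kelvin

New equilibrium: T₂ = [(1−0.413)·3.030/(4σ)]^(1/4) = 52.92 K.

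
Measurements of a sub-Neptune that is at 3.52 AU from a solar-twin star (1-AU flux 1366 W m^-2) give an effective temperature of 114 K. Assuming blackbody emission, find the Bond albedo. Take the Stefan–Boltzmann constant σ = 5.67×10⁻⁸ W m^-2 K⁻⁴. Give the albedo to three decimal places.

0.653

By the inverse-square law, S = 1366/3.52² = 110.2 W m^-2.
Rearranging the radiative balance, α = 1 − 4σT⁴/S.
σT⁴ = 9.576 W m^-2, so 4σT⁴ = 38.31 W m^-2.
1−α = 38.31/110.2 = 0.3475, so α = 0.6525.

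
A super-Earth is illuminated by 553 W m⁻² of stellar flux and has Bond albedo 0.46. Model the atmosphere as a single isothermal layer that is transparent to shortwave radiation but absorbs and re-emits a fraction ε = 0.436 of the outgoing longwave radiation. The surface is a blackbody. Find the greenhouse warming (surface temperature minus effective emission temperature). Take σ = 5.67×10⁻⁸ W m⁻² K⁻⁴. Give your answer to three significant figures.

12.1 K

The planet radiates to space at T_e = [S(1−α)/(4σ)]^(1/4) = 190.5 K.
For a single slab of emissivity ε, T_s⁴ = 2T_e⁴/(2−ε); thus T_s = 190.5·(1.279)^(1/4) = 202.6 K.
Greenhouse warming: T_s − T_e = 12.08 K.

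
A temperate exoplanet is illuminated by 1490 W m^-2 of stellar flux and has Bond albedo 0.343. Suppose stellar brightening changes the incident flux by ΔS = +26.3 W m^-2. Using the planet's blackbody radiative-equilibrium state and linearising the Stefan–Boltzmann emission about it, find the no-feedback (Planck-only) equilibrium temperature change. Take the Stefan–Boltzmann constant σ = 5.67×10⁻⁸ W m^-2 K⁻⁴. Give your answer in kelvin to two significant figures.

1.1 K

Unperturbed T_e = [1490·(1−0.343)/(4σ)]^¼ = 256.3 K.
ΔF = Δ[S(1−α)]/4 = (1−0.343)·+26.3/4 = 4.320 W m^-2.
Planck response: λ_P = 4σT_e³ = 4·5.67×10⁻⁸·(256.3)³ = 3.819 W m^-2/K.
Hence the no-feedback warming is ΔF/(4σT_e³) = 1.13 K.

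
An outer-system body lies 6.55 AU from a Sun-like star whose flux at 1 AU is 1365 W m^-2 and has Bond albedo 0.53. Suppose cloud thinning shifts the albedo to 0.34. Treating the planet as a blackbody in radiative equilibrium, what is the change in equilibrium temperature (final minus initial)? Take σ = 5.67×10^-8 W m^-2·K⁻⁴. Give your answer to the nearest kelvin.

By the inverse-square law, S = 1365/6.55² = 31.82 W m^-2.
Initial: T₁ = [S(1−0.53)/(4σ)]^(1/4) = 90.11 K.
Final:   T₂ = [S(1−0.34)/(4σ)]^(1/4) = 98.09 K.
ΔT = T₂ − T₁ = 7.982 K.

8 K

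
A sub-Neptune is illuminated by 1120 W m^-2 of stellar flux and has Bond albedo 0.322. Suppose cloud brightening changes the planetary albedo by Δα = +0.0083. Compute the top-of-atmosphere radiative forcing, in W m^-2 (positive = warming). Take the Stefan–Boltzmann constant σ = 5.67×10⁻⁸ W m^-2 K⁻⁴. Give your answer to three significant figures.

-2.32 W m^-2

ΔF = −(S/4)Δα = −(1120/4)×(+0.0083) = -2.324 W m^-2.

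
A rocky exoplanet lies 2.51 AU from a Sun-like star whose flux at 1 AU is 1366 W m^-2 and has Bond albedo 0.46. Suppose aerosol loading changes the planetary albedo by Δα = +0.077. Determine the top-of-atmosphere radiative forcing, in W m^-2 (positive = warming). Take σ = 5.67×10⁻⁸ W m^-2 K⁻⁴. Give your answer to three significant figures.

-4.17 W m^-2

Irradiance scales as 1/d², so S = 1366 W m^-2 × (1/2.51)² = 216.8 W m^-2.
The change in absorbed flux is Δ[S(1−α)/4] = −SΔα/4 = -4.174 W m^-2.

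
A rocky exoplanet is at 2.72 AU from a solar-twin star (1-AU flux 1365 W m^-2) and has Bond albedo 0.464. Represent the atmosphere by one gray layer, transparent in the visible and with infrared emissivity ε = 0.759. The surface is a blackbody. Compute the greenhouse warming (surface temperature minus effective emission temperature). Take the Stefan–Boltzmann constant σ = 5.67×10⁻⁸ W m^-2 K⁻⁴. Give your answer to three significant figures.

By the inverse-square law, S = 1365/2.72² = 184.5 W m^-2.
Effective emission temperature (TOA balance): σT_e⁴ = S(1−α)/4 = 24.72 W m^-2 → T_e = 144.5 K.
Surface balance with a leaky layer gives σT_s⁴ = σT_e⁴·2/(2−ε), so T_s = T_e·[2/(2−0.759)]^(1/4) = 162.8 K.
The atmosphere warms the surface by 18.31 K.

18.3 K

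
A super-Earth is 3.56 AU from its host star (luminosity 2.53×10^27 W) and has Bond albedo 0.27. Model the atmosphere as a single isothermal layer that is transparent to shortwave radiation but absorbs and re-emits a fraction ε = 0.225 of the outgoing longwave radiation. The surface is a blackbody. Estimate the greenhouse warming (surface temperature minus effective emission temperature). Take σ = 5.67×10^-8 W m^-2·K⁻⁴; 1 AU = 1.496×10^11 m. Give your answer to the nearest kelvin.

d = 3.56 × 1.496×10^11 m = 5.326×10^11 m.
S = L/(4πd²) = 709.8 W m^-2.
Effective emission temperature (TOA balance): σT_e⁴ = S(1−α)/4 = 129.5 W m^-2 → T_e = 218.6 K.
For a single slab of emissivity ε, T_s⁴ = 2T_e⁴/(2−ε); thus T_s = 218.6·(1.127)^(1/4) = 225.2 K.
T_s − T_e = 225.2 − 218.6 = 6.621 K.

7 kelvin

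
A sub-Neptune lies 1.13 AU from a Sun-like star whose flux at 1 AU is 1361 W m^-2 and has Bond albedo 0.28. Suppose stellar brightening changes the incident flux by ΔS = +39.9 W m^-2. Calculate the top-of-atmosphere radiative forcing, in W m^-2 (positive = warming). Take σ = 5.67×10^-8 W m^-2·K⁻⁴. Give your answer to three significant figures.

7.18 W m^-2

Flux at the orbit: S = 1361/(1.13)² = 1066 W m^-2.
ΔF = Δ[S(1−α)]/4 = (1−0.28)·+39.9/4 = 7.182 W m^-2.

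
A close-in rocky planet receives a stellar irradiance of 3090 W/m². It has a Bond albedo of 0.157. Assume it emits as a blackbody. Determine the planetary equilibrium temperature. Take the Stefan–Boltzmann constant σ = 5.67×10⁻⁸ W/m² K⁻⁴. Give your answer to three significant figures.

327 K

Averaging over the sphere, the absorbed flux is S(1−α)/4 = 651.2 W/m².
Set σT⁴ = 651.2 → T = (651.2/σ)^(1/4) = 327.4 K.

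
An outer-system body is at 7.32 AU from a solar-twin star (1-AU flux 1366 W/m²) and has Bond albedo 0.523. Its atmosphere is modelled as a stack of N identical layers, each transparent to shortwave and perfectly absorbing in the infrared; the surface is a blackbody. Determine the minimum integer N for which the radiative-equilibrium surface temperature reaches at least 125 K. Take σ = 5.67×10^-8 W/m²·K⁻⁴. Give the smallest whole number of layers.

By the inverse-square law, S = 1366/7.32² = 25.49 W/m².
Top-of-atmosphere balance: σT_e⁴ = S(1−α)/4 = 3.040 W/m² → T_e = 85.57 K.
Need (N+1)T_e⁴ ≥ T_s⁴, i.e. N+1 ≥ (125/85.57)⁴ = 4.553.
So N ≥ 3.553; the smallest integer is N = 4.

4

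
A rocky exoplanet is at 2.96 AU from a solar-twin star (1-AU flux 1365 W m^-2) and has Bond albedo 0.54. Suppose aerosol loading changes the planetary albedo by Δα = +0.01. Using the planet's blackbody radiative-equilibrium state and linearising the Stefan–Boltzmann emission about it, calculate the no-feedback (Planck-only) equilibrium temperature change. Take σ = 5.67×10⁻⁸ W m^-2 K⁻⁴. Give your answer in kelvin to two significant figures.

-0.72 kelvin

Irradiance scales as 1/d², so S = 1365 W m^-2 × (1/2.96)² = 155.8 W m^-2.
The baseline emission temperature is T_e = 133.3 K.
The change in absorbed flux is Δ[S(1−α)/4] = −SΔα/4 = -0.3895 W m^-2.
Linearising σT⁴ gives d(σT⁴)/dT = 4σT_e³ = 0.5375 W m^-2 per K.
Hence the no-feedback warming is ΔF/(4σT_e³) = -0.725 K.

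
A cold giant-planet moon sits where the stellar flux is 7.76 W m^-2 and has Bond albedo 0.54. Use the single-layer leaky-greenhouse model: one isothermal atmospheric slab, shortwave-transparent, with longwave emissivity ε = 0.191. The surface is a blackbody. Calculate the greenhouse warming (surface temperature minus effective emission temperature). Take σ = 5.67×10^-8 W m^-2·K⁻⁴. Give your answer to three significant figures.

1.60 K

At the top of the atmosphere, σT_e⁴ = S(1−α)/4 = 0.8924 W m^-2, giving T_e = 62.99 K.
The surface balance (absorbed SW + ε·downward IR = σT_s⁴) with T_a⁴ = T_s⁴/2 reduces to T_s = T_e·[2/(2−ε)]^¼ = 64.59 K.
Greenhouse warming: T_s − T_e = 1.601 K.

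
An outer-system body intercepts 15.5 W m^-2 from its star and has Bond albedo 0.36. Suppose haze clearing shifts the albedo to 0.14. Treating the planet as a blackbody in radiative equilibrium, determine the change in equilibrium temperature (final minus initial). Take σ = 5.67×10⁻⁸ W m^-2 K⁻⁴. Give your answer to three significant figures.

With α = 0.36, T₁ = 81.32 K.
Final:   T₂ = [S(1−0.14)/(4σ)]^(1/4) = 87.56 K.
ΔT = T₂ − T₁ = 6.234 K.

6.23 kelvin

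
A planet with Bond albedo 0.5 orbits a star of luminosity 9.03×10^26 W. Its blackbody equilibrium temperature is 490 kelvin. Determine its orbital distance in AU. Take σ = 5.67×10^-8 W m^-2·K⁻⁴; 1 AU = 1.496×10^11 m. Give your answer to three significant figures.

0.350 AU

Energy balance gives S = 4σT⁴/(1−α) = 26150 W m^-2.
From L = 4πd²S, d = √(9.03×10^26/(4π·26150)) = 5.242×10^10 m = 0.3504 AU.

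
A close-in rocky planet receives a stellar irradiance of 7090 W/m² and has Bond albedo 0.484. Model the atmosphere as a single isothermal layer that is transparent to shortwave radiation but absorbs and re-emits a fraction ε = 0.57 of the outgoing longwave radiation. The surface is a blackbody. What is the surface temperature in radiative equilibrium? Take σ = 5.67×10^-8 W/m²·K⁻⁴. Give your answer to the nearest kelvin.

At the top of the atmosphere, σT_e⁴ = S(1−α)/4 = 914.6 W/m², giving T_e = 356.4 K.
Surface balance with a leaky layer gives σT_s⁴ = σT_e⁴·2/(2−ε), so T_s = T_e·[2/(2−0.57)]^(1/4) = 387.6 K.

388 K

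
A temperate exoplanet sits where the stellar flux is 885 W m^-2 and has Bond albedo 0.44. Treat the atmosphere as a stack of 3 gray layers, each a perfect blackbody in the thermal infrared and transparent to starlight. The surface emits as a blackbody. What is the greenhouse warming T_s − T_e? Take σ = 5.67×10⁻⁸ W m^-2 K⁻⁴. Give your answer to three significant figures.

OLR = S(1−α)/4 = 123.9 W m^-2; the top layer radiates at T_e = 216.2 K.
T_s = (N+1)^(1/4)·T_e = 305.8 K.
Warming: T_s − T_e = 89.56 K.

89.6 kelvin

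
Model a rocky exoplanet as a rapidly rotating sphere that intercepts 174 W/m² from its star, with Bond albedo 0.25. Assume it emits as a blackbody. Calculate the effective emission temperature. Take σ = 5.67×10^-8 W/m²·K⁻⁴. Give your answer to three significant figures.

Absorbed flux (global mean): S(1−α)/4 = 174.0·0.75/4 = 32.62 W/m².
Set σT⁴ = 32.62 → T = (32.62/σ)^(1/4) = 154.9 K.

155 kelvin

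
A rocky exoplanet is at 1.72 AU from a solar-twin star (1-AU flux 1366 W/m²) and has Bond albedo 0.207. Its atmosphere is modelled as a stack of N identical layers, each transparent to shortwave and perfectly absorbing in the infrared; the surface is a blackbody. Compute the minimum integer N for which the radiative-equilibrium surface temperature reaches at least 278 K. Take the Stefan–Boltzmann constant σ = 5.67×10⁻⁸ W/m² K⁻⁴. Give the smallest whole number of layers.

3

By the inverse-square law, S = 1366/1.72² = 461.7 W/m².
The effective emission temperature is T_e = [S(1−α)/(4σ)]^¼ = 200.4 K.
Need (N+1)T_e⁴ ≥ T_s⁴, i.e. N+1 ≥ (278/200.4)⁴ = 3.700.
So N ≥ 2.700; the smallest integer is N = 3.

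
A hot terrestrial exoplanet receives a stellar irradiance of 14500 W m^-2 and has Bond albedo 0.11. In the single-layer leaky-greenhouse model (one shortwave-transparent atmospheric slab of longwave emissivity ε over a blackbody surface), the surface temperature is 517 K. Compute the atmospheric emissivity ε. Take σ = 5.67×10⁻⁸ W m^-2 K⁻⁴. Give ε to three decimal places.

TOA balance gives T_e = 488.4 K.
T_s⁴ = T_e⁴·2/(2−ε) → ε = 2 − 2(T_e/T_s)⁴ = 2 − 2·(488.4/517)⁴ = 0.4071.

0.407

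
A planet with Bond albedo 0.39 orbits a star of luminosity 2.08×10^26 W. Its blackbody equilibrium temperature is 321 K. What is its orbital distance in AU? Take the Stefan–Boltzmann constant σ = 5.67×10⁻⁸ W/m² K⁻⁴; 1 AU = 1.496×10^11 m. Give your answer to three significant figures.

0.433 AU

The flux needed for this T is 4σT⁴/(1−0.39) = 3948 W/m².
From L = 4πd²S, d = √(2.08×10^26/(4π·3948)) = 6.475×10^10 m = 0.4328 AU.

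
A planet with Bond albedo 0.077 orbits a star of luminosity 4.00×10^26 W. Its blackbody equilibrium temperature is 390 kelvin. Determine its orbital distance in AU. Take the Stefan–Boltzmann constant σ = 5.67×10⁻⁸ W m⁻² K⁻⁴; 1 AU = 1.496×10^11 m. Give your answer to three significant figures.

The flux needed for this T is 4σT⁴/(1−0.077) = 5685 W m⁻².
S = L/(4πd²) → d = √(L/4πS) = √(4.00×10^26/(4π·5685)) = 7.483×10^10 m = 0.5002 AU.

0.500 AU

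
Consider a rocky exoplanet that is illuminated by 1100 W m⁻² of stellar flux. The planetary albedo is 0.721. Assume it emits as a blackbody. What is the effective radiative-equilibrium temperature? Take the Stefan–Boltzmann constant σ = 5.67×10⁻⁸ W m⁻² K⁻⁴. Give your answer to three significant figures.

192 K

Absorbed flux (global mean): S(1−α)/4 = 1100·0.279/4 = 76.73 W m⁻².
Balancing against σT⁴: T = (76.73/5.67×10⁻⁸)^(1/4) = 191.8 K.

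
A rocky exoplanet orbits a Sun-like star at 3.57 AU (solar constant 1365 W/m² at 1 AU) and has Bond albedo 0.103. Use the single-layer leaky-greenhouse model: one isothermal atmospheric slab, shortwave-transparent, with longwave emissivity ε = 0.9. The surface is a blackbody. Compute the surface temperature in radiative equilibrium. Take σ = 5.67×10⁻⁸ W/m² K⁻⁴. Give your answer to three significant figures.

167 K

Irradiance scales as 1/d², so S = 1365 W/m² × (1/3.57)² = 107.1 W/m².
At the top of the atmosphere, σT_e⁴ = S(1−α)/4 = 24.02 W/m², giving T_e = 143.5 K.
Surface balance with a leaky layer gives σT_s⁴ = σT_e⁴·2/(2−ε), so T_s = T_e·[2/(2−0.9)]^(1/4) = 166.6 K.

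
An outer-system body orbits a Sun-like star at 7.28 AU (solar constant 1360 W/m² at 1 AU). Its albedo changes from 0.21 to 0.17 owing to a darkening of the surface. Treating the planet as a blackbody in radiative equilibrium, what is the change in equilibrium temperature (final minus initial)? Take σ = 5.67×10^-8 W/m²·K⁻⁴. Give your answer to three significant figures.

By the inverse-square law, S = 1360/7.28² = 25.66 W/m².
Before: T₁ = [25.66·0.79/(4σ)]^(1/4) = 97.23 K.
After:  T₂ = [25.66·0.83/(4σ)]^(1/4) = 98.44 K.
Change: 98.44 − 97.23 = 1.208 K.

1.21 K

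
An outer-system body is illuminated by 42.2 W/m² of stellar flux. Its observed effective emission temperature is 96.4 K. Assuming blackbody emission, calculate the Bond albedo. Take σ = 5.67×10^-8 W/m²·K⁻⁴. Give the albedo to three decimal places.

Energy balance: S(1−α)/4 = σT⁴, so 1−α = 4σT⁴/S.
4σT⁴ = 4·5.67×10⁻⁸·(96.4)⁴ = 19.59 W/m².
1−α = 19.59/42.20 = 0.4641, so α = 0.5359.

0.536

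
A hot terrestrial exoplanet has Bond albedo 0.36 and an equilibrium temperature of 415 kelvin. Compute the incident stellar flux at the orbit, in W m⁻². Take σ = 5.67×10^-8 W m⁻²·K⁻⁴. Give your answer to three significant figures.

Invert the energy balance for S: S = 4σT⁴/(1−α).
The emitted flux is σT⁴ = 1682 W m⁻².
So S = 4×1682/(1−0.36) = 10510 W m⁻².

10500 W m⁻²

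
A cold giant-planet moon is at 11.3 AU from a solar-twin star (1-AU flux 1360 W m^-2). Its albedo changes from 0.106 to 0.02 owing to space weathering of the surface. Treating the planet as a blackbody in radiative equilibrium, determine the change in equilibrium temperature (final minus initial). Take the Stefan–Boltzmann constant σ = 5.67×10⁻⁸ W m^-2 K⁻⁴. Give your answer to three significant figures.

1.87 kelvin

Flux at the orbit: S = 1360/(11.3)² = 10.65 W m^-2.
With α = 0.106, T₁ = 80.50 K.
After:  T₂ = [10.65·0.98/(4σ)]^(1/4) = 82.36 K.
Change: 82.36 − 80.50 = 1.870 K.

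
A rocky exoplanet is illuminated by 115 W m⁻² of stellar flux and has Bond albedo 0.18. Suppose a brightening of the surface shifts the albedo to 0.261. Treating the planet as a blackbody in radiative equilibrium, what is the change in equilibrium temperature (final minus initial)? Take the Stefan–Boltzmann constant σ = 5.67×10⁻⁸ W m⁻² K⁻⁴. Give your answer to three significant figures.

Before: T₁ = [115.0·0.82/(4σ)]^(1/4) = 142.8 K.
Final:   T₂ = [S(1−0.261)/(4σ)]^(1/4) = 139.1 K.
ΔT = T₂ − T₁ = -3.665 K.

-3.67 kelvin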